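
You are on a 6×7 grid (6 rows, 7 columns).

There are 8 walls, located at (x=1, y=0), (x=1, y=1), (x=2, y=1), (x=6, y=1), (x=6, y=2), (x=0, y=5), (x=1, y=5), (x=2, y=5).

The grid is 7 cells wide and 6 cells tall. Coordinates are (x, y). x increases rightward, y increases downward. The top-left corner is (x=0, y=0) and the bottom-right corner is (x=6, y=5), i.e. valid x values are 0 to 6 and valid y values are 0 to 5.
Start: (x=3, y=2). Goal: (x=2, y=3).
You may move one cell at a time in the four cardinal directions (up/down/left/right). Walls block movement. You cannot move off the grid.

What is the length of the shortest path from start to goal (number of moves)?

Answer: Shortest path length: 2

Derivation:
BFS from (x=3, y=2) until reaching (x=2, y=3):
  Distance 0: (x=3, y=2)
  Distance 1: (x=3, y=1), (x=2, y=2), (x=4, y=2), (x=3, y=3)
  Distance 2: (x=3, y=0), (x=4, y=1), (x=1, y=2), (x=5, y=2), (x=2, y=3), (x=4, y=3), (x=3, y=4)  <- goal reached here
One shortest path (2 moves): (x=3, y=2) -> (x=2, y=2) -> (x=2, y=3)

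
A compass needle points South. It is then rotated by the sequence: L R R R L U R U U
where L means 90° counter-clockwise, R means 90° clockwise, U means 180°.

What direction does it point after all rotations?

Start: South
  L (left (90° counter-clockwise)) -> East
  R (right (90° clockwise)) -> South
  R (right (90° clockwise)) -> West
  R (right (90° clockwise)) -> North
  L (left (90° counter-clockwise)) -> West
  U (U-turn (180°)) -> East
  R (right (90° clockwise)) -> South
  U (U-turn (180°)) -> North
  U (U-turn (180°)) -> South
Final: South

Answer: Final heading: South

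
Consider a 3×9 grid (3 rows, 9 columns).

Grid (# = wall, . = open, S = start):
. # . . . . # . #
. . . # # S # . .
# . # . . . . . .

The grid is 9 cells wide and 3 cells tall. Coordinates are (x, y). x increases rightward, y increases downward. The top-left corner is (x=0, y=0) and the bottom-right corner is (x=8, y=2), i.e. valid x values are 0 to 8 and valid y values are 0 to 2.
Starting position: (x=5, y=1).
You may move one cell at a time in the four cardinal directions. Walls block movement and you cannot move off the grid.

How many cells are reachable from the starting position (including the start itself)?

Answer: Reachable cells: 19

Derivation:
BFS flood-fill from (x=5, y=1):
  Distance 0: (x=5, y=1)
  Distance 1: (x=5, y=0), (x=5, y=2)
  Distance 2: (x=4, y=0), (x=4, y=2), (x=6, y=2)
  Distance 3: (x=3, y=0), (x=3, y=2), (x=7, y=2)
  Distance 4: (x=2, y=0), (x=7, y=1), (x=8, y=2)
  Distance 5: (x=7, y=0), (x=2, y=1), (x=8, y=1)
  Distance 6: (x=1, y=1)
  Distance 7: (x=0, y=1), (x=1, y=2)
  Distance 8: (x=0, y=0)
Total reachable: 19 (grid has 19 open cells total)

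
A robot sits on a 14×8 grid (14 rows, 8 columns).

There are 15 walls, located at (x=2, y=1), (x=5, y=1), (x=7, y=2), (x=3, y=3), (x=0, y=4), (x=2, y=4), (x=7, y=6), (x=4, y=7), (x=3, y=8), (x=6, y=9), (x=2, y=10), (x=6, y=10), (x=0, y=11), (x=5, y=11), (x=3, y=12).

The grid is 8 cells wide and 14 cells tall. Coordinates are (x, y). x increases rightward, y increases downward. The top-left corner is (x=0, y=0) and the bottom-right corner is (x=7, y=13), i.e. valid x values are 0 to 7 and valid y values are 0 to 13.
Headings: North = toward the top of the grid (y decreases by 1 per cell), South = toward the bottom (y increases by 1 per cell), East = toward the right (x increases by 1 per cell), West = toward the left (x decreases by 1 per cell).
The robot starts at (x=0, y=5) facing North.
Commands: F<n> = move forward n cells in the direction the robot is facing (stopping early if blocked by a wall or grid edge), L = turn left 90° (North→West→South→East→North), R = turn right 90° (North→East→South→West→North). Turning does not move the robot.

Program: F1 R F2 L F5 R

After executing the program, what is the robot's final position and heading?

Answer: Final position: (x=2, y=5), facing East

Derivation:
Start: (x=0, y=5), facing North
  F1: move forward 0/1 (blocked), now at (x=0, y=5)
  R: turn right, now facing East
  F2: move forward 2, now at (x=2, y=5)
  L: turn left, now facing North
  F5: move forward 0/5 (blocked), now at (x=2, y=5)
  R: turn right, now facing East
Final: (x=2, y=5), facing East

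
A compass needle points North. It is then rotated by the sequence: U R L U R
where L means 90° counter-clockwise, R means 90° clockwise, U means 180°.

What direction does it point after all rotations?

Start: North
  U (U-turn (180°)) -> South
  R (right (90° clockwise)) -> West
  L (left (90° counter-clockwise)) -> South
  U (U-turn (180°)) -> North
  R (right (90° clockwise)) -> East
Final: East

Answer: Final heading: East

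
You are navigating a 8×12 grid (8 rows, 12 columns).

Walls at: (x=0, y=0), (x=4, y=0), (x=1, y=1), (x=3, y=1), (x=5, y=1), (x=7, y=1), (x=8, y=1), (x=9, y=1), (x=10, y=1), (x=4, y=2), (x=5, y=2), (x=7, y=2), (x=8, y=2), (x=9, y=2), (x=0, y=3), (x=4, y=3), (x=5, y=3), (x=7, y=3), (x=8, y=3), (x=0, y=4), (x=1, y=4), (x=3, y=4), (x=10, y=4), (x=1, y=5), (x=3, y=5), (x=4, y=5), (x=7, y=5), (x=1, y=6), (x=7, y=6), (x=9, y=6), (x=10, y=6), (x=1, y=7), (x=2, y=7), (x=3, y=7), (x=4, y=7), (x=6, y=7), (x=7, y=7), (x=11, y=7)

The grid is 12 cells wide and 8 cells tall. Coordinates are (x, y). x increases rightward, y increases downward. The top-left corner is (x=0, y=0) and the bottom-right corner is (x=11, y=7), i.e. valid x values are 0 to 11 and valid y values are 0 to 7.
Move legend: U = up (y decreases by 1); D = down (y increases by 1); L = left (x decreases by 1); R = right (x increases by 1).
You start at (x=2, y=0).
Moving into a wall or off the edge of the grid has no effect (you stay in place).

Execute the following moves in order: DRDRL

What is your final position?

Start: (x=2, y=0)
  D (down): (x=2, y=0) -> (x=2, y=1)
  R (right): blocked, stay at (x=2, y=1)
  D (down): (x=2, y=1) -> (x=2, y=2)
  R (right): (x=2, y=2) -> (x=3, y=2)
  L (left): (x=3, y=2) -> (x=2, y=2)
Final: (x=2, y=2)

Answer: Final position: (x=2, y=2)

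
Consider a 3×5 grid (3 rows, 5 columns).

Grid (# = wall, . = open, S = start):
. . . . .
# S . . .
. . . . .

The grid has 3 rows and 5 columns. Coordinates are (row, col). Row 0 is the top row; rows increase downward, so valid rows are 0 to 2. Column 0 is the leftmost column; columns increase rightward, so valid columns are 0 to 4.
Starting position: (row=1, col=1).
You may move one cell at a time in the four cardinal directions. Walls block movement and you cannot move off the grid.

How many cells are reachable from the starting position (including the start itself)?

Answer: Reachable cells: 14

Derivation:
BFS flood-fill from (row=1, col=1):
  Distance 0: (row=1, col=1)
  Distance 1: (row=0, col=1), (row=1, col=2), (row=2, col=1)
  Distance 2: (row=0, col=0), (row=0, col=2), (row=1, col=3), (row=2, col=0), (row=2, col=2)
  Distance 3: (row=0, col=3), (row=1, col=4), (row=2, col=3)
  Distance 4: (row=0, col=4), (row=2, col=4)
Total reachable: 14 (grid has 14 open cells total)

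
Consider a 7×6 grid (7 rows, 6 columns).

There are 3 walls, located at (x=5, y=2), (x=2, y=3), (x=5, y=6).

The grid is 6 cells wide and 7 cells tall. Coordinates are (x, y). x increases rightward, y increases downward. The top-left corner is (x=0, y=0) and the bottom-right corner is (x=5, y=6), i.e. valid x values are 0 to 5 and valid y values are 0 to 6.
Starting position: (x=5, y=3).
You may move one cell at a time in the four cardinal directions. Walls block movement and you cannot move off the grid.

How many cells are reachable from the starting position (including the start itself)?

BFS flood-fill from (x=5, y=3):
  Distance 0: (x=5, y=3)
  Distance 1: (x=4, y=3), (x=5, y=4)
  Distance 2: (x=4, y=2), (x=3, y=3), (x=4, y=4), (x=5, y=5)
  Distance 3: (x=4, y=1), (x=3, y=2), (x=3, y=4), (x=4, y=5)
  Distance 4: (x=4, y=0), (x=3, y=1), (x=5, y=1), (x=2, y=2), (x=2, y=4), (x=3, y=5), (x=4, y=6)
  Distance 5: (x=3, y=0), (x=5, y=0), (x=2, y=1), (x=1, y=2), (x=1, y=4), (x=2, y=5), (x=3, y=6)
  Distance 6: (x=2, y=0), (x=1, y=1), (x=0, y=2), (x=1, y=3), (x=0, y=4), (x=1, y=5), (x=2, y=6)
  Distance 7: (x=1, y=0), (x=0, y=1), (x=0, y=3), (x=0, y=5), (x=1, y=6)
  Distance 8: (x=0, y=0), (x=0, y=6)
Total reachable: 39 (grid has 39 open cells total)

Answer: Reachable cells: 39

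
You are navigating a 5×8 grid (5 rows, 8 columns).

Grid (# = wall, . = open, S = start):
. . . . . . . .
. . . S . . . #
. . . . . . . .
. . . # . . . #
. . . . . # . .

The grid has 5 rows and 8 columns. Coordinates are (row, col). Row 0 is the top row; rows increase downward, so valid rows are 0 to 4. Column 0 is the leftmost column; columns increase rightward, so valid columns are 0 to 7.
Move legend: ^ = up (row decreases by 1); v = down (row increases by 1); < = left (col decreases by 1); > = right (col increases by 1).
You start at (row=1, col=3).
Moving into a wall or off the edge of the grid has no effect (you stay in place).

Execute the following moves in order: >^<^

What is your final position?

Start: (row=1, col=3)
  > (right): (row=1, col=3) -> (row=1, col=4)
  ^ (up): (row=1, col=4) -> (row=0, col=4)
  < (left): (row=0, col=4) -> (row=0, col=3)
  ^ (up): blocked, stay at (row=0, col=3)
Final: (row=0, col=3)

Answer: Final position: (row=0, col=3)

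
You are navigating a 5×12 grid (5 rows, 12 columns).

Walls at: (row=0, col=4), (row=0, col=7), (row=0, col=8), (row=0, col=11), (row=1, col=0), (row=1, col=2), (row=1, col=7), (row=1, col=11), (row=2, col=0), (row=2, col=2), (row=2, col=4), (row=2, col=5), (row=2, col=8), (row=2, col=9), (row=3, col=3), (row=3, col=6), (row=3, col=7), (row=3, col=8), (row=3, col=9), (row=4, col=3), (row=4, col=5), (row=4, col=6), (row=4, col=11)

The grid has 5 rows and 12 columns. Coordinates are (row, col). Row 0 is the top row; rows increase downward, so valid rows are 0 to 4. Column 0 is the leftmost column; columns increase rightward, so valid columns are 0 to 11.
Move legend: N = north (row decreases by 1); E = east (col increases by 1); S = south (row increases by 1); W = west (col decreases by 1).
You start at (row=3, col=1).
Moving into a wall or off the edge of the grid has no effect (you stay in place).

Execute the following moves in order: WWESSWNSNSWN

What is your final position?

Start: (row=3, col=1)
  W (west): (row=3, col=1) -> (row=3, col=0)
  W (west): blocked, stay at (row=3, col=0)
  E (east): (row=3, col=0) -> (row=3, col=1)
  S (south): (row=3, col=1) -> (row=4, col=1)
  S (south): blocked, stay at (row=4, col=1)
  W (west): (row=4, col=1) -> (row=4, col=0)
  N (north): (row=4, col=0) -> (row=3, col=0)
  S (south): (row=3, col=0) -> (row=4, col=0)
  N (north): (row=4, col=0) -> (row=3, col=0)
  S (south): (row=3, col=0) -> (row=4, col=0)
  W (west): blocked, stay at (row=4, col=0)
  N (north): (row=4, col=0) -> (row=3, col=0)
Final: (row=3, col=0)

Answer: Final position: (row=3, col=0)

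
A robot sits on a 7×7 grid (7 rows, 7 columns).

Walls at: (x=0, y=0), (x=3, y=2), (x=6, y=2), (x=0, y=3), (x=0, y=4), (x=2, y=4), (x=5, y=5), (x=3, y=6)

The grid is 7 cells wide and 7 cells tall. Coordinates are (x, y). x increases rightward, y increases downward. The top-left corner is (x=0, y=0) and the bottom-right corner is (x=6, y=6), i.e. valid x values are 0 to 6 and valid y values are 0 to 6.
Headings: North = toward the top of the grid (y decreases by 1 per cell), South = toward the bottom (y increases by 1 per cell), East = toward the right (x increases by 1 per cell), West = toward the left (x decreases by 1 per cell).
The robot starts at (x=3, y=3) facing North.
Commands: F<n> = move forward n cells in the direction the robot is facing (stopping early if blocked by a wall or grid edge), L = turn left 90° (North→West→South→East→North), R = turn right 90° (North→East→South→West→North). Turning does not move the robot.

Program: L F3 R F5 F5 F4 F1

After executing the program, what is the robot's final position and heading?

Answer: Final position: (x=1, y=0), facing North

Derivation:
Start: (x=3, y=3), facing North
  L: turn left, now facing West
  F3: move forward 2/3 (blocked), now at (x=1, y=3)
  R: turn right, now facing North
  F5: move forward 3/5 (blocked), now at (x=1, y=0)
  F5: move forward 0/5 (blocked), now at (x=1, y=0)
  F4: move forward 0/4 (blocked), now at (x=1, y=0)
  F1: move forward 0/1 (blocked), now at (x=1, y=0)
Final: (x=1, y=0), facing North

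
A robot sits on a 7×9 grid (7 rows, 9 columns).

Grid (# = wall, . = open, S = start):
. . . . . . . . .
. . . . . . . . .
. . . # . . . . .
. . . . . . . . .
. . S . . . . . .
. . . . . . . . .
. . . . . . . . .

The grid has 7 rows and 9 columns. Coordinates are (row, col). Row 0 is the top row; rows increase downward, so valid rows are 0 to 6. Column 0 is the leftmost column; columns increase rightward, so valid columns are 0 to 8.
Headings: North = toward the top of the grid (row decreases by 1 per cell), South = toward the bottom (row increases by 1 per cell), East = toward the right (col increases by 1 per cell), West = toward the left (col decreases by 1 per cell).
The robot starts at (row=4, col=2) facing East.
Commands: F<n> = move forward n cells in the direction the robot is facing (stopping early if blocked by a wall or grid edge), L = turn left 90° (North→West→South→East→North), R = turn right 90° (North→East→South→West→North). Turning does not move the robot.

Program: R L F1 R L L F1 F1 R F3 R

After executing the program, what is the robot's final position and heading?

Answer: Final position: (row=3, col=6), facing South

Derivation:
Start: (row=4, col=2), facing East
  R: turn right, now facing South
  L: turn left, now facing East
  F1: move forward 1, now at (row=4, col=3)
  R: turn right, now facing South
  L: turn left, now facing East
  L: turn left, now facing North
  F1: move forward 1, now at (row=3, col=3)
  F1: move forward 0/1 (blocked), now at (row=3, col=3)
  R: turn right, now facing East
  F3: move forward 3, now at (row=3, col=6)
  R: turn right, now facing South
Final: (row=3, col=6), facing South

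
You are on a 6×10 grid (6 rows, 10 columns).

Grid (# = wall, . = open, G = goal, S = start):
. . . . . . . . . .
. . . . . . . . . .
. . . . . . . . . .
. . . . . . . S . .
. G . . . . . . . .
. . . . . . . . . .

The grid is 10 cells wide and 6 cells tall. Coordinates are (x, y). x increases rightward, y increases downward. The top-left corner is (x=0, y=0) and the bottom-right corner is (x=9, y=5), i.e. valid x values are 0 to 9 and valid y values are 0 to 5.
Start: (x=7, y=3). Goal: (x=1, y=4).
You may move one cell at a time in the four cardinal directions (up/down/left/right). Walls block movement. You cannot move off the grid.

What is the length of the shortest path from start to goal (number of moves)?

Answer: Shortest path length: 7

Derivation:
BFS from (x=7, y=3) until reaching (x=1, y=4):
  Distance 0: (x=7, y=3)
  Distance 1: (x=7, y=2), (x=6, y=3), (x=8, y=3), (x=7, y=4)
  Distance 2: (x=7, y=1), (x=6, y=2), (x=8, y=2), (x=5, y=3), (x=9, y=3), (x=6, y=4), (x=8, y=4), (x=7, y=5)
  Distance 3: (x=7, y=0), (x=6, y=1), (x=8, y=1), (x=5, y=2), (x=9, y=2), (x=4, y=3), (x=5, y=4), (x=9, y=4), (x=6, y=5), (x=8, y=5)
  Distance 4: (x=6, y=0), (x=8, y=0), (x=5, y=1), (x=9, y=1), (x=4, y=2), (x=3, y=3), (x=4, y=4), (x=5, y=5), (x=9, y=5)
  Distance 5: (x=5, y=0), (x=9, y=0), (x=4, y=1), (x=3, y=2), (x=2, y=3), (x=3, y=4), (x=4, y=5)
  Distance 6: (x=4, y=0), (x=3, y=1), (x=2, y=2), (x=1, y=3), (x=2, y=4), (x=3, y=5)
  Distance 7: (x=3, y=0), (x=2, y=1), (x=1, y=2), (x=0, y=3), (x=1, y=4), (x=2, y=5)  <- goal reached here
One shortest path (7 moves): (x=7, y=3) -> (x=6, y=3) -> (x=5, y=3) -> (x=4, y=3) -> (x=3, y=3) -> (x=2, y=3) -> (x=1, y=3) -> (x=1, y=4)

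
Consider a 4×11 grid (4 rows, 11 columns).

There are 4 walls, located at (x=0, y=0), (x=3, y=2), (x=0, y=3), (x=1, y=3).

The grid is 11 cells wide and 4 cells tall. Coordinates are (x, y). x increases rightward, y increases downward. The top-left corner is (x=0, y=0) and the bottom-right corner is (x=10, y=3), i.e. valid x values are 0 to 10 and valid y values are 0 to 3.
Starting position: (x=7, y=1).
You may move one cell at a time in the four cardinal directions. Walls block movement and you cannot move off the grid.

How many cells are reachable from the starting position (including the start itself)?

Answer: Reachable cells: 40

Derivation:
BFS flood-fill from (x=7, y=1):
  Distance 0: (x=7, y=1)
  Distance 1: (x=7, y=0), (x=6, y=1), (x=8, y=1), (x=7, y=2)
  Distance 2: (x=6, y=0), (x=8, y=0), (x=5, y=1), (x=9, y=1), (x=6, y=2), (x=8, y=2), (x=7, y=3)
  Distance 3: (x=5, y=0), (x=9, y=0), (x=4, y=1), (x=10, y=1), (x=5, y=2), (x=9, y=2), (x=6, y=3), (x=8, y=3)
  Distance 4: (x=4, y=0), (x=10, y=0), (x=3, y=1), (x=4, y=2), (x=10, y=2), (x=5, y=3), (x=9, y=3)
  Distance 5: (x=3, y=0), (x=2, y=1), (x=4, y=3), (x=10, y=3)
  Distance 6: (x=2, y=0), (x=1, y=1), (x=2, y=2), (x=3, y=3)
  Distance 7: (x=1, y=0), (x=0, y=1), (x=1, y=2), (x=2, y=3)
  Distance 8: (x=0, y=2)
Total reachable: 40 (grid has 40 open cells total)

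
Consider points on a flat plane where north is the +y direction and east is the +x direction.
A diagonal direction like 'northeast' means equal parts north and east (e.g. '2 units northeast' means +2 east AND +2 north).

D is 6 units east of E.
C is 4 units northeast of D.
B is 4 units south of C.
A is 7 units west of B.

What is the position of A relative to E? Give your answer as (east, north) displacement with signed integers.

Answer: A is at (east=3, north=0) relative to E.

Derivation:
Place E at the origin (east=0, north=0).
  D is 6 units east of E: delta (east=+6, north=+0); D at (east=6, north=0).
  C is 4 units northeast of D: delta (east=+4, north=+4); C at (east=10, north=4).
  B is 4 units south of C: delta (east=+0, north=-4); B at (east=10, north=0).
  A is 7 units west of B: delta (east=-7, north=+0); A at (east=3, north=0).
Therefore A relative to E: (east=3, north=0).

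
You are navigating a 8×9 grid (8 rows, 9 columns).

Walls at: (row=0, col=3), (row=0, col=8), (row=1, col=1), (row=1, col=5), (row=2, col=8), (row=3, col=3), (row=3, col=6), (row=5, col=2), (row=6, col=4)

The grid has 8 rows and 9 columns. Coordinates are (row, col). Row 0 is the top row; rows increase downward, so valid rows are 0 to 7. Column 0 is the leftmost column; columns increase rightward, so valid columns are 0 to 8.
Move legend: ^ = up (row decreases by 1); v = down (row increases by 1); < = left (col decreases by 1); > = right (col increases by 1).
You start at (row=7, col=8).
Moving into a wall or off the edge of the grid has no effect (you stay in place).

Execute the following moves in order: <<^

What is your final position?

Answer: Final position: (row=6, col=6)

Derivation:
Start: (row=7, col=8)
  < (left): (row=7, col=8) -> (row=7, col=7)
  < (left): (row=7, col=7) -> (row=7, col=6)
  ^ (up): (row=7, col=6) -> (row=6, col=6)
Final: (row=6, col=6)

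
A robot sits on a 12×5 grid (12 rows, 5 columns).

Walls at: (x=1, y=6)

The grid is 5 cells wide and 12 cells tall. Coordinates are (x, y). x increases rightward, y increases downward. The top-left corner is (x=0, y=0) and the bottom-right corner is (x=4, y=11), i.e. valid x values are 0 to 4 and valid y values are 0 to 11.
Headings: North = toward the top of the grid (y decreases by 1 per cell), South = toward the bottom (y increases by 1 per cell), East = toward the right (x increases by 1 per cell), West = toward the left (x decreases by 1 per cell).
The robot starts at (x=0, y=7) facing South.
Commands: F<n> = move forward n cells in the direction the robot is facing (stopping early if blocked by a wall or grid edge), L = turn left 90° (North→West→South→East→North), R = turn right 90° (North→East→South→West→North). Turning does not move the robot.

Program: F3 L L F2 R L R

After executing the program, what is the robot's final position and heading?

Start: (x=0, y=7), facing South
  F3: move forward 3, now at (x=0, y=10)
  L: turn left, now facing East
  L: turn left, now facing North
  F2: move forward 2, now at (x=0, y=8)
  R: turn right, now facing East
  L: turn left, now facing North
  R: turn right, now facing East
Final: (x=0, y=8), facing East

Answer: Final position: (x=0, y=8), facing East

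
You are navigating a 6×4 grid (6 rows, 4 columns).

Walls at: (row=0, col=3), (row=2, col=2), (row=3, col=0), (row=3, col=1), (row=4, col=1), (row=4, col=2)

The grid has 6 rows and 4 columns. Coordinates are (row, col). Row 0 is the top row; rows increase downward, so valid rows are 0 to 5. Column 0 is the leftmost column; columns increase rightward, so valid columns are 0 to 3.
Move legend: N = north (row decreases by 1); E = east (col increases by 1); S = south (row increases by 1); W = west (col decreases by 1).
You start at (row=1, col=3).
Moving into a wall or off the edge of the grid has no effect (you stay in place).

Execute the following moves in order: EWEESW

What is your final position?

Start: (row=1, col=3)
  E (east): blocked, stay at (row=1, col=3)
  W (west): (row=1, col=3) -> (row=1, col=2)
  E (east): (row=1, col=2) -> (row=1, col=3)
  E (east): blocked, stay at (row=1, col=3)
  S (south): (row=1, col=3) -> (row=2, col=3)
  W (west): blocked, stay at (row=2, col=3)
Final: (row=2, col=3)

Answer: Final position: (row=2, col=3)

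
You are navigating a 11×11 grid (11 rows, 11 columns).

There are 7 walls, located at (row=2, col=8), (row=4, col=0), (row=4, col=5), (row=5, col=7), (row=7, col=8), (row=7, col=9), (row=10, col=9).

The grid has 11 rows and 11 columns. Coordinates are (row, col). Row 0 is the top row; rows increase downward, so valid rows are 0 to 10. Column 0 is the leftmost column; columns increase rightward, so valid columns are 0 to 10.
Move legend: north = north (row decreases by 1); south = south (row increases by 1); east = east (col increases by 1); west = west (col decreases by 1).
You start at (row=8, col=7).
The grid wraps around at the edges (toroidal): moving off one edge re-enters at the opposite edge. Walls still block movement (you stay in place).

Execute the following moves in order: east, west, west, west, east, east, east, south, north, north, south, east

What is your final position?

Start: (row=8, col=7)
  east (east): (row=8, col=7) -> (row=8, col=8)
  west (west): (row=8, col=8) -> (row=8, col=7)
  west (west): (row=8, col=7) -> (row=8, col=6)
  west (west): (row=8, col=6) -> (row=8, col=5)
  east (east): (row=8, col=5) -> (row=8, col=6)
  east (east): (row=8, col=6) -> (row=8, col=7)
  east (east): (row=8, col=7) -> (row=8, col=8)
  south (south): (row=8, col=8) -> (row=9, col=8)
  north (north): (row=9, col=8) -> (row=8, col=8)
  north (north): blocked, stay at (row=8, col=8)
  south (south): (row=8, col=8) -> (row=9, col=8)
  east (east): (row=9, col=8) -> (row=9, col=9)
Final: (row=9, col=9)

Answer: Final position: (row=9, col=9)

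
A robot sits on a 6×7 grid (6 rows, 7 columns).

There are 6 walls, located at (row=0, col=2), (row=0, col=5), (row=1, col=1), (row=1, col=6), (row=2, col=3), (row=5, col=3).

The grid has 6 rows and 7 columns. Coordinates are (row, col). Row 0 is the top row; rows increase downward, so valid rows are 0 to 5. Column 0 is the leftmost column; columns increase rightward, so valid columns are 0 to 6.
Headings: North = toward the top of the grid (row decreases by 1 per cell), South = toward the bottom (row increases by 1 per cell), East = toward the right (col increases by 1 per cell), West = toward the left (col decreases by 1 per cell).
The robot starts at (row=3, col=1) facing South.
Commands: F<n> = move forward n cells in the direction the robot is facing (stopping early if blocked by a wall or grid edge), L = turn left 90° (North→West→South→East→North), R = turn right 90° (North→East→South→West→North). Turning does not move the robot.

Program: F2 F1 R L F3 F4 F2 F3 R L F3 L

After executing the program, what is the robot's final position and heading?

Answer: Final position: (row=5, col=1), facing East

Derivation:
Start: (row=3, col=1), facing South
  F2: move forward 2, now at (row=5, col=1)
  F1: move forward 0/1 (blocked), now at (row=5, col=1)
  R: turn right, now facing West
  L: turn left, now facing South
  F3: move forward 0/3 (blocked), now at (row=5, col=1)
  F4: move forward 0/4 (blocked), now at (row=5, col=1)
  F2: move forward 0/2 (blocked), now at (row=5, col=1)
  F3: move forward 0/3 (blocked), now at (row=5, col=1)
  R: turn right, now facing West
  L: turn left, now facing South
  F3: move forward 0/3 (blocked), now at (row=5, col=1)
  L: turn left, now facing East
Final: (row=5, col=1), facing East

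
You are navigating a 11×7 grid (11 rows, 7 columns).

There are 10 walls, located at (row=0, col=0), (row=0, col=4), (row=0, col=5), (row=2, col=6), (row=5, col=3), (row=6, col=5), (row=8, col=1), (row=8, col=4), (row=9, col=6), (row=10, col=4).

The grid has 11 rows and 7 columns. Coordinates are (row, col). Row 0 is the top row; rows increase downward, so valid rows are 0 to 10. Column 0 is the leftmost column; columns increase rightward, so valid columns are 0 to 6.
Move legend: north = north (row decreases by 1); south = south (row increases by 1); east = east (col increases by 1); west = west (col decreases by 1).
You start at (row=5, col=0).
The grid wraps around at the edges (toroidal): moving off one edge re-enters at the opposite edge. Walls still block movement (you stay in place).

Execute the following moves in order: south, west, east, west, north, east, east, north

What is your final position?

Answer: Final position: (row=4, col=1)

Derivation:
Start: (row=5, col=0)
  south (south): (row=5, col=0) -> (row=6, col=0)
  west (west): (row=6, col=0) -> (row=6, col=6)
  east (east): (row=6, col=6) -> (row=6, col=0)
  west (west): (row=6, col=0) -> (row=6, col=6)
  north (north): (row=6, col=6) -> (row=5, col=6)
  east (east): (row=5, col=6) -> (row=5, col=0)
  east (east): (row=5, col=0) -> (row=5, col=1)
  north (north): (row=5, col=1) -> (row=4, col=1)
Final: (row=4, col=1)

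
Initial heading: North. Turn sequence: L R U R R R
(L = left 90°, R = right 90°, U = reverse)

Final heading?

Answer: Final heading: East

Derivation:
Start: North
  L (left (90° counter-clockwise)) -> West
  R (right (90° clockwise)) -> North
  U (U-turn (180°)) -> South
  R (right (90° clockwise)) -> West
  R (right (90° clockwise)) -> North
  R (right (90° clockwise)) -> East
Final: East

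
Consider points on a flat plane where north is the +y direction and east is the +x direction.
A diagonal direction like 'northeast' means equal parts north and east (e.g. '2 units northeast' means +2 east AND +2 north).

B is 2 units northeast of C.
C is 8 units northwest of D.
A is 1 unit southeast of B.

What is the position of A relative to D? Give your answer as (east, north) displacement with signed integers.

Answer: A is at (east=-5, north=9) relative to D.

Derivation:
Place D at the origin (east=0, north=0).
  C is 8 units northwest of D: delta (east=-8, north=+8); C at (east=-8, north=8).
  B is 2 units northeast of C: delta (east=+2, north=+2); B at (east=-6, north=10).
  A is 1 unit southeast of B: delta (east=+1, north=-1); A at (east=-5, north=9).
Therefore A relative to D: (east=-5, north=9).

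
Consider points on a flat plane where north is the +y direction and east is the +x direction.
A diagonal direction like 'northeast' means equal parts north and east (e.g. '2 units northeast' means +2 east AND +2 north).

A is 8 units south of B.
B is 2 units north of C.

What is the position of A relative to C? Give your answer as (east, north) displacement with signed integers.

Place C at the origin (east=0, north=0).
  B is 2 units north of C: delta (east=+0, north=+2); B at (east=0, north=2).
  A is 8 units south of B: delta (east=+0, north=-8); A at (east=0, north=-6).
Therefore A relative to C: (east=0, north=-6).

Answer: A is at (east=0, north=-6) relative to C.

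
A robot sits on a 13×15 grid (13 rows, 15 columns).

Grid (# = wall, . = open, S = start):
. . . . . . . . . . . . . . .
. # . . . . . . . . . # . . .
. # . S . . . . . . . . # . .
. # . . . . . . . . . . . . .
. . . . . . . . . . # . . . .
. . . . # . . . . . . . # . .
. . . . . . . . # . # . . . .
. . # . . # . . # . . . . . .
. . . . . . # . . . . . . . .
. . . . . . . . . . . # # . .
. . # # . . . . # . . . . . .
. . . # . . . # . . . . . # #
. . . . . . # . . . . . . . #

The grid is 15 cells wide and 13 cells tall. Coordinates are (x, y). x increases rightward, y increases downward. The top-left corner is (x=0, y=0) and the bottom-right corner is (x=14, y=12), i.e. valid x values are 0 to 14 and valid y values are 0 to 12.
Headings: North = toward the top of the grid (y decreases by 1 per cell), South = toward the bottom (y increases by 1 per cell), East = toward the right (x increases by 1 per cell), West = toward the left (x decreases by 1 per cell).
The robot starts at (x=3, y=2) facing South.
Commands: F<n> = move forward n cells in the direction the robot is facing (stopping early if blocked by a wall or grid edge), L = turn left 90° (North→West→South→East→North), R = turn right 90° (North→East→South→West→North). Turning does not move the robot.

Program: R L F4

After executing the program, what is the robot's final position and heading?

Answer: Final position: (x=3, y=6), facing South

Derivation:
Start: (x=3, y=2), facing South
  R: turn right, now facing West
  L: turn left, now facing South
  F4: move forward 4, now at (x=3, y=6)
Final: (x=3, y=6), facing South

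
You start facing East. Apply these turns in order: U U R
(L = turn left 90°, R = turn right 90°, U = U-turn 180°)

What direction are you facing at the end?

Answer: Final heading: South

Derivation:
Start: East
  U (U-turn (180°)) -> West
  U (U-turn (180°)) -> East
  R (right (90° clockwise)) -> South
Final: South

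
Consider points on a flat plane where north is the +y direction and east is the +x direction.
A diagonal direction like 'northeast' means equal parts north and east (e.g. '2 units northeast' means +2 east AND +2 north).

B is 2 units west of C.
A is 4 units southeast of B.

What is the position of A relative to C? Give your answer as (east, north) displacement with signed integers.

Place C at the origin (east=0, north=0).
  B is 2 units west of C: delta (east=-2, north=+0); B at (east=-2, north=0).
  A is 4 units southeast of B: delta (east=+4, north=-4); A at (east=2, north=-4).
Therefore A relative to C: (east=2, north=-4).

Answer: A is at (east=2, north=-4) relative to C.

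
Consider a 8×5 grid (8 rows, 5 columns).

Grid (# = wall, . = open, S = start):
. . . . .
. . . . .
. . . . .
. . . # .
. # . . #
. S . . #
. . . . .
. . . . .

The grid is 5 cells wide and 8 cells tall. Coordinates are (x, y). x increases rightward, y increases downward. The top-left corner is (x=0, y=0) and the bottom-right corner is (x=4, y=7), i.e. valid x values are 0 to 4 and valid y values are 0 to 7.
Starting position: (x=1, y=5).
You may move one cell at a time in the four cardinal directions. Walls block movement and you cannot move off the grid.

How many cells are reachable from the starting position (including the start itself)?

BFS flood-fill from (x=1, y=5):
  Distance 0: (x=1, y=5)
  Distance 1: (x=0, y=5), (x=2, y=5), (x=1, y=6)
  Distance 2: (x=0, y=4), (x=2, y=4), (x=3, y=5), (x=0, y=6), (x=2, y=6), (x=1, y=7)
  Distance 3: (x=0, y=3), (x=2, y=3), (x=3, y=4), (x=3, y=6), (x=0, y=7), (x=2, y=7)
  Distance 4: (x=0, y=2), (x=2, y=2), (x=1, y=3), (x=4, y=6), (x=3, y=7)
  Distance 5: (x=0, y=1), (x=2, y=1), (x=1, y=2), (x=3, y=2), (x=4, y=7)
  Distance 6: (x=0, y=0), (x=2, y=0), (x=1, y=1), (x=3, y=1), (x=4, y=2)
  Distance 7: (x=1, y=0), (x=3, y=0), (x=4, y=1), (x=4, y=3)
  Distance 8: (x=4, y=0)
Total reachable: 36 (grid has 36 open cells total)

Answer: Reachable cells: 36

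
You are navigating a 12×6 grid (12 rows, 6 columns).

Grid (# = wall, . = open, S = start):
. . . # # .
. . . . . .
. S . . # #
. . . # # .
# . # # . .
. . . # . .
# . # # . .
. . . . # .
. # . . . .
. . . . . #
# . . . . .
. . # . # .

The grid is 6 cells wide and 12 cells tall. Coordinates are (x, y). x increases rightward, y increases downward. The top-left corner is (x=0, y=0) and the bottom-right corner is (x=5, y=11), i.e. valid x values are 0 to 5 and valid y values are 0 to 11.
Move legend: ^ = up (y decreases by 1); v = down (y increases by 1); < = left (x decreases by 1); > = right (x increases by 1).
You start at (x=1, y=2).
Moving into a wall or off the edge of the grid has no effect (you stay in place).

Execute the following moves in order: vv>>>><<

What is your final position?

Start: (x=1, y=2)
  v (down): (x=1, y=2) -> (x=1, y=3)
  v (down): (x=1, y=3) -> (x=1, y=4)
  [×4]> (right): blocked, stay at (x=1, y=4)
  < (left): blocked, stay at (x=1, y=4)
  < (left): blocked, stay at (x=1, y=4)
Final: (x=1, y=4)

Answer: Final position: (x=1, y=4)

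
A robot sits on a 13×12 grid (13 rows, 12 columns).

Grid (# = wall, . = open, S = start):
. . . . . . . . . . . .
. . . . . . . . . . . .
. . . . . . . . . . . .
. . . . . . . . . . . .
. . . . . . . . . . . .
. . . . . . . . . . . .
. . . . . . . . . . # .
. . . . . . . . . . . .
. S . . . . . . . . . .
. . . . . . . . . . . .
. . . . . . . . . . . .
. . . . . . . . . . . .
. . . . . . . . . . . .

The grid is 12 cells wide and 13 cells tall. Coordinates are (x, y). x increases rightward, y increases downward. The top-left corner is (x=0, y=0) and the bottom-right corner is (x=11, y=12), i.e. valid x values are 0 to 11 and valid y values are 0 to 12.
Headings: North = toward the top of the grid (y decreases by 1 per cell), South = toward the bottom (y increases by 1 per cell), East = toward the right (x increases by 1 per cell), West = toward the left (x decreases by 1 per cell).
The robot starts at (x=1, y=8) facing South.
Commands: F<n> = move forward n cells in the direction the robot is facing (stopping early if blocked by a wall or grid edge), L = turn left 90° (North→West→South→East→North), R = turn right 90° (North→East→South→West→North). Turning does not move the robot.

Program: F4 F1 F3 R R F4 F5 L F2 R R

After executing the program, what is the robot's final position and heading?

Start: (x=1, y=8), facing South
  F4: move forward 4, now at (x=1, y=12)
  F1: move forward 0/1 (blocked), now at (x=1, y=12)
  F3: move forward 0/3 (blocked), now at (x=1, y=12)
  R: turn right, now facing West
  R: turn right, now facing North
  F4: move forward 4, now at (x=1, y=8)
  F5: move forward 5, now at (x=1, y=3)
  L: turn left, now facing West
  F2: move forward 1/2 (blocked), now at (x=0, y=3)
  R: turn right, now facing North
  R: turn right, now facing East
Final: (x=0, y=3), facing East

Answer: Final position: (x=0, y=3), facing East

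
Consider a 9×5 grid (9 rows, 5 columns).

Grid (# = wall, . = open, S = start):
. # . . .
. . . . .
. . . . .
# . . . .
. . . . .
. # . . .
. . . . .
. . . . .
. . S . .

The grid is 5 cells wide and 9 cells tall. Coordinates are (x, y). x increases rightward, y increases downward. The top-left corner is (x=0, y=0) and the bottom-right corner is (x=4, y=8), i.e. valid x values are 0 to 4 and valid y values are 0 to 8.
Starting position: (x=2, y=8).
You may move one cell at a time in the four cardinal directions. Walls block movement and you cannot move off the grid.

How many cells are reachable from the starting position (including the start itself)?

BFS flood-fill from (x=2, y=8):
  Distance 0: (x=2, y=8)
  Distance 1: (x=2, y=7), (x=1, y=8), (x=3, y=8)
  Distance 2: (x=2, y=6), (x=1, y=7), (x=3, y=7), (x=0, y=8), (x=4, y=8)
  Distance 3: (x=2, y=5), (x=1, y=6), (x=3, y=6), (x=0, y=7), (x=4, y=7)
  Distance 4: (x=2, y=4), (x=3, y=5), (x=0, y=6), (x=4, y=6)
  Distance 5: (x=2, y=3), (x=1, y=4), (x=3, y=4), (x=0, y=5), (x=4, y=5)
  Distance 6: (x=2, y=2), (x=1, y=3), (x=3, y=3), (x=0, y=4), (x=4, y=4)
  Distance 7: (x=2, y=1), (x=1, y=2), (x=3, y=2), (x=4, y=3)
  Distance 8: (x=2, y=0), (x=1, y=1), (x=3, y=1), (x=0, y=2), (x=4, y=2)
  Distance 9: (x=3, y=0), (x=0, y=1), (x=4, y=1)
  Distance 10: (x=0, y=0), (x=4, y=0)
Total reachable: 42 (grid has 42 open cells total)

Answer: Reachable cells: 42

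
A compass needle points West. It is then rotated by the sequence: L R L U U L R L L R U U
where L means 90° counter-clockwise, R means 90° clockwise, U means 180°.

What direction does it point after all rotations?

Start: West
  L (left (90° counter-clockwise)) -> South
  R (right (90° clockwise)) -> West
  L (left (90° counter-clockwise)) -> South
  U (U-turn (180°)) -> North
  U (U-turn (180°)) -> South
  L (left (90° counter-clockwise)) -> East
  R (right (90° clockwise)) -> South
  L (left (90° counter-clockwise)) -> East
  L (left (90° counter-clockwise)) -> North
  R (right (90° clockwise)) -> East
  U (U-turn (180°)) -> West
  U (U-turn (180°)) -> East
Final: East

Answer: Final heading: East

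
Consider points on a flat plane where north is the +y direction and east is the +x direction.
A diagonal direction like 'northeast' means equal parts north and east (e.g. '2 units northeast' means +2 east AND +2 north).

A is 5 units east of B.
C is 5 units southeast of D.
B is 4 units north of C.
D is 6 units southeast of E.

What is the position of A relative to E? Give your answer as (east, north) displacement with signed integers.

Place E at the origin (east=0, north=0).
  D is 6 units southeast of E: delta (east=+6, north=-6); D at (east=6, north=-6).
  C is 5 units southeast of D: delta (east=+5, north=-5); C at (east=11, north=-11).
  B is 4 units north of C: delta (east=+0, north=+4); B at (east=11, north=-7).
  A is 5 units east of B: delta (east=+5, north=+0); A at (east=16, north=-7).
Therefore A relative to E: (east=16, north=-7).

Answer: A is at (east=16, north=-7) relative to E.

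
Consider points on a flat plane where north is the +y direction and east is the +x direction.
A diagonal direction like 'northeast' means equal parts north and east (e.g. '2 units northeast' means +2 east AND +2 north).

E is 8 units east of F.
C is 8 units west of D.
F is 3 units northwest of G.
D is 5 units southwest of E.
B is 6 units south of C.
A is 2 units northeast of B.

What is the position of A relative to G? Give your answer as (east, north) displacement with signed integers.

Answer: A is at (east=-6, north=-6) relative to G.

Derivation:
Place G at the origin (east=0, north=0).
  F is 3 units northwest of G: delta (east=-3, north=+3); F at (east=-3, north=3).
  E is 8 units east of F: delta (east=+8, north=+0); E at (east=5, north=3).
  D is 5 units southwest of E: delta (east=-5, north=-5); D at (east=0, north=-2).
  C is 8 units west of D: delta (east=-8, north=+0); C at (east=-8, north=-2).
  B is 6 units south of C: delta (east=+0, north=-6); B at (east=-8, north=-8).
  A is 2 units northeast of B: delta (east=+2, north=+2); A at (east=-6, north=-6).
Therefore A relative to G: (east=-6, north=-6).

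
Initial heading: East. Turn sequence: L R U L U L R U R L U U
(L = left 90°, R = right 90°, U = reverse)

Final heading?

Answer: Final heading: South

Derivation:
Start: East
  L (left (90° counter-clockwise)) -> North
  R (right (90° clockwise)) -> East
  U (U-turn (180°)) -> West
  L (left (90° counter-clockwise)) -> South
  U (U-turn (180°)) -> North
  L (left (90° counter-clockwise)) -> West
  R (right (90° clockwise)) -> North
  U (U-turn (180°)) -> South
  R (right (90° clockwise)) -> West
  L (left (90° counter-clockwise)) -> South
  U (U-turn (180°)) -> North
  U (U-turn (180°)) -> South
Final: South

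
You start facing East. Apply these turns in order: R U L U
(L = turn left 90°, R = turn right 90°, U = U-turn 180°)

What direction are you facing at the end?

Start: East
  R (right (90° clockwise)) -> South
  U (U-turn (180°)) -> North
  L (left (90° counter-clockwise)) -> West
  U (U-turn (180°)) -> East
Final: East

Answer: Final heading: East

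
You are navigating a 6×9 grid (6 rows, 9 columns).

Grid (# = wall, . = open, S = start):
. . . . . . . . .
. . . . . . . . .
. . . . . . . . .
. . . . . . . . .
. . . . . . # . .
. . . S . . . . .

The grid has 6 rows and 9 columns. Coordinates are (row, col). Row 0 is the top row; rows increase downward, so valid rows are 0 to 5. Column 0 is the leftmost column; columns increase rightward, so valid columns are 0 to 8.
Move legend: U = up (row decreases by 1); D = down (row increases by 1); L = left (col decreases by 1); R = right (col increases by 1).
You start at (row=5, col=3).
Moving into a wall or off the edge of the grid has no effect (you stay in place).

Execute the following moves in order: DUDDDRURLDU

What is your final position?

Start: (row=5, col=3)
  D (down): blocked, stay at (row=5, col=3)
  U (up): (row=5, col=3) -> (row=4, col=3)
  D (down): (row=4, col=3) -> (row=5, col=3)
  D (down): blocked, stay at (row=5, col=3)
  D (down): blocked, stay at (row=5, col=3)
  R (right): (row=5, col=3) -> (row=5, col=4)
  U (up): (row=5, col=4) -> (row=4, col=4)
  R (right): (row=4, col=4) -> (row=4, col=5)
  L (left): (row=4, col=5) -> (row=4, col=4)
  D (down): (row=4, col=4) -> (row=5, col=4)
  U (up): (row=5, col=4) -> (row=4, col=4)
Final: (row=4, col=4)

Answer: Final position: (row=4, col=4)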